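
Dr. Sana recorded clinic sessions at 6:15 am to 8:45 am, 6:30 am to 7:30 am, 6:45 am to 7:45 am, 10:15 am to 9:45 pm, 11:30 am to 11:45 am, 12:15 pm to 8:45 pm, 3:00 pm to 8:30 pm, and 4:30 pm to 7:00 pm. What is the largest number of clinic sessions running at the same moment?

4

At 4:30 pm, 4 of the intervals are simultaneously active.
No point has more.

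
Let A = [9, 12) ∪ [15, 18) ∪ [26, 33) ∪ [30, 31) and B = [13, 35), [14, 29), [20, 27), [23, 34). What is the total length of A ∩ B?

A, merged: [9, 12), [15, 18), [26, 33).
B, merged: [13, 35).
A ∩ B = [15, 18), [26, 33).
Total: 3 + 7 = 10.

10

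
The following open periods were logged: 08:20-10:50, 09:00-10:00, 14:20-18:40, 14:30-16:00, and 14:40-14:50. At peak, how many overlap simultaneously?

Sweep endpoints in order; track running count of active intervals.
Peak of 3 reached at 14:40.

3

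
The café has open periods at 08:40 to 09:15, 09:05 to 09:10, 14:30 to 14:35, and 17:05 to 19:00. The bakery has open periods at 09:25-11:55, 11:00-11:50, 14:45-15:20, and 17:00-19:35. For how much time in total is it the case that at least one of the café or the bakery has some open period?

A, merged: 08:40–09:15, 14:30–14:35, 17:05–19:00.
B, merged: 09:25–11:55, 14:45–15:20, 17:00–19:35.
A ∪ B = 08:40–09:15, 09:25–11:55, 14:30–14:35, 14:45–15:20, 17:00–19:35.
Total: 35 min + 2 h 30 min + 5 min + 35 min + 2 h 35 min = 6 h 20 min.

6 h 20 min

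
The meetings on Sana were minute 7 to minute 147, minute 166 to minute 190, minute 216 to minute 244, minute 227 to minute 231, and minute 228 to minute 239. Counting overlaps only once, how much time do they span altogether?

192 minutes

Merged: minute 7 to minute 147, minute 166 to minute 190, minute 216 to minute 244.
Lengths: 140 minutes + 24 minutes + 28 minutes = 192 minutes.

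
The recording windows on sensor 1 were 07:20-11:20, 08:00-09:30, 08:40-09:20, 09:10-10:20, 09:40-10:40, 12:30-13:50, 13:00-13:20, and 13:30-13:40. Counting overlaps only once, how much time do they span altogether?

5 h 20 min

Merged: 07:20–11:20, 12:30–13:50.
Lengths: 4 h + 1 h 20 min = 5 h 20 min.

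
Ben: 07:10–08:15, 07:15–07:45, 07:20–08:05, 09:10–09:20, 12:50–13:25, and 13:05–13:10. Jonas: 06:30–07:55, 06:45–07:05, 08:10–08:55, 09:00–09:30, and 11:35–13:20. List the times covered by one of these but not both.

Merge the first list: 07:10–08:15, 09:10–09:20, 12:50–13:25.
Merge the second list: 06:30–07:55, 08:10–08:55, 09:00–09:30, 11:35–13:20.
A \ B = 07:55–08:10, 13:20–13:25.
B \ A = 06:30–07:10, 08:15–08:55, 09:00–09:10, 09:20–09:30, 11:35–12:50.
Union of the two gives the symmetric difference.

06:30–07:10, 07:55–08:10, 08:15–08:55, 09:00–09:10, 09:20–09:30, 11:35–12:50, 13:20–13:25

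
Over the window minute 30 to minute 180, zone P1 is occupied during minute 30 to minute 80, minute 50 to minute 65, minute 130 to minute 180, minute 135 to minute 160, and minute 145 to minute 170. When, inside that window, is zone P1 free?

The merged coverage is minute 30 to minute 80, minute 130 to minute 180.
Gaps within minute 30 to minute 180: minute 80 to minute 130.

minute 80 to minute 130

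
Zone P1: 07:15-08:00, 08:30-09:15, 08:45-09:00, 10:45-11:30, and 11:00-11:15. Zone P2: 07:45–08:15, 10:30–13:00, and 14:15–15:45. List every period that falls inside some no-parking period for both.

Merge the first list: 07:15-08:00, 08:30-09:15, 10:45-11:30.
07:15-08:00 overlaps B on 07:45-08:00.
08:30-09:15 falls entirely outside B.
10:45-11:30 overlaps B on 10:45-11:30.

07:45-08:00, 10:45-11:30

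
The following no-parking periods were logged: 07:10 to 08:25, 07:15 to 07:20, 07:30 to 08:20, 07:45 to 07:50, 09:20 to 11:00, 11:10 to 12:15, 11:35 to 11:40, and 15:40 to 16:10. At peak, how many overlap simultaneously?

3

Walk the sorted start/end points keeping a running depth.
The depth first hits 3 at 07:45.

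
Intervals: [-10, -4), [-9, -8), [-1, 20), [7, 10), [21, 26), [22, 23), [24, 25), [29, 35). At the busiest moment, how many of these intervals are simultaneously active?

2

Sweep endpoints in order; track running count of active intervals.
Peak of 2 reached at -9.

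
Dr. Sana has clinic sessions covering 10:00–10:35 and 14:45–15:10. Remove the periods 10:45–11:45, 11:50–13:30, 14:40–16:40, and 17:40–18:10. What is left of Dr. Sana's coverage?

10:00-10:35: no B overlap → unchanged.
14:45-15:10: fully covered by B → removed.

10:00-10:35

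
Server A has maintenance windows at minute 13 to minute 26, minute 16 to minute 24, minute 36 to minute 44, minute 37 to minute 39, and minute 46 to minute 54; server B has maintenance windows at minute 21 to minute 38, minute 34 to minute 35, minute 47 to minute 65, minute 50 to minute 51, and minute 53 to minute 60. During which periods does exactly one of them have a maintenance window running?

Merge the first list: minute 13 to minute 26, minute 36 to minute 44, minute 46 to minute 54.
Merge the second list: minute 21 to minute 38, minute 47 to minute 65.
A but not B: minute 13 to minute 21, minute 38 to minute 44, minute 46 to minute 47.
B but not A: minute 26 to minute 36, minute 54 to minute 65.
Combining gives A △ B.

minute 13 to minute 21, minute 26 to minute 36, minute 38 to minute 44, minute 46 to minute 47, minute 54 to minute 65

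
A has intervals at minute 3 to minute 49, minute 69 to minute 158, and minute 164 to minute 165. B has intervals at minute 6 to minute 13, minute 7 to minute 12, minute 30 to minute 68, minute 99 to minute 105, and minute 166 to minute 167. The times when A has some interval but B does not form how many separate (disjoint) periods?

5

B, merged: minute 6 to minute 13, minute 30 to minute 68, minute 99 to minute 105, minute 166 to minute 167.
A \ B = minute 3 to minute 6, minute 13 to minute 30, minute 69 to minute 99, minute 105 to minute 158, minute 164 to minute 165.
That is 5 disjoint pieces.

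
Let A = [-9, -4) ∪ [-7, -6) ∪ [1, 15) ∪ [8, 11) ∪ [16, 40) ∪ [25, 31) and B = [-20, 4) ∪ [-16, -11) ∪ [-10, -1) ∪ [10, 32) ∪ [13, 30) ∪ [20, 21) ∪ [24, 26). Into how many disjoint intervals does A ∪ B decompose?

First set merges to [-9, -4), [1, 15), [16, 40).
Second set merges to [-20, 4), [10, 32).
A ∪ B = [-20, 40).
That is 1 disjoint piece.

1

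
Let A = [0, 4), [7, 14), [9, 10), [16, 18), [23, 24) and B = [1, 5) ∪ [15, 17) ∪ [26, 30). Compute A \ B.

Merge the first list: [0, 4), [7, 14), [16, 18), [23, 24).
[0, 4) minus B → [0, 1).
[7, 14): no B overlap → unchanged.
[16, 18) minus B → [17, 18).
[23, 24): no B overlap → unchanged.

[0, 1) ∪ [7, 14) ∪ [17, 18) ∪ [23, 24)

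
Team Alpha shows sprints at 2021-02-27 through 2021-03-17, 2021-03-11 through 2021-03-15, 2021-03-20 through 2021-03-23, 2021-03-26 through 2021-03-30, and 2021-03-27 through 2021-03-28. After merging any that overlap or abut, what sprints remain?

2021-02-27 through 2021-03-17, 2021-03-20 through 2021-03-23, 2021-03-26 through 2021-03-30

2021-03-11 through 2021-03-15 overlaps/touches 2021-02-27 through 2021-03-17 → extend to 2021-02-27 through 2021-03-17.
2021-03-20 through 2021-03-23 is disjoint → start new block.
2021-03-26 through 2021-03-30 is disjoint → start new block.
2021-03-27 through 2021-03-28 overlaps/touches 2021-03-26 through 2021-03-30 → extend to 2021-03-26 through 2021-03-30.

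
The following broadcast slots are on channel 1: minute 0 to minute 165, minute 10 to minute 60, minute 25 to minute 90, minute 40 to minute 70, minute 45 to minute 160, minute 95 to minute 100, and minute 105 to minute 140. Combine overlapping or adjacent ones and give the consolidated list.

minute 0 to minute 165

minute 10 to minute 60 overlaps/touches minute 0 to minute 165 → extend to minute 0 to minute 165.
minute 25 to minute 90 overlaps/touches minute 0 to minute 165 → extend to minute 0 to minute 165.
minute 40 to minute 70 overlaps/touches minute 0 to minute 165 → extend to minute 0 to minute 165.
minute 45 to minute 160 overlaps/touches minute 0 to minute 165 → extend to minute 0 to minute 165.
minute 95 to minute 100 overlaps/touches minute 0 to minute 165 → extend to minute 0 to minute 165.
minute 105 to minute 140 overlaps/touches minute 0 to minute 165 → extend to minute 0 to minute 165.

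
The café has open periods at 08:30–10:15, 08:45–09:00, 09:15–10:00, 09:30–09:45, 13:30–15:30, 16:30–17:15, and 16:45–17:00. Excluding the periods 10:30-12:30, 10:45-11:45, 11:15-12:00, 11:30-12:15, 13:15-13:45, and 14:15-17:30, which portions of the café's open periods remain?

08:30–10:15, 13:45–14:15

First set merges to 08:30–10:15, 13:30–15:30, 16:30–17:15.
Second set merges to 10:30–12:30, 13:15–13:45, 14:15–17:30.
08:30–10:15: no B overlap → unchanged.
13:30–15:30 minus B → 13:45–14:15.
16:30–17:15: fully covered by B → removed.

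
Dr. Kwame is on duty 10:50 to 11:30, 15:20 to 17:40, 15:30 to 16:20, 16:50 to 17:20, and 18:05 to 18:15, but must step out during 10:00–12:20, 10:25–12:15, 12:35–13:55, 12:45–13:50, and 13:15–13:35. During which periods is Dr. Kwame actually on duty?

First set merges to 10:50–11:30, 15:20–17:40, 18:05–18:15.
Second set merges to 10:00–12:20, 12:35–13:55.
10:50–11:30: fully covered by B → removed.
15:20–17:40: no B overlap → unchanged.
18:05–18:15: no B overlap → unchanged.

15:20–17:40, 18:05–18:15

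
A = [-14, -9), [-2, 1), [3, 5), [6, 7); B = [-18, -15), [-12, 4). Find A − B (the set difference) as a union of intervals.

[-14, -12) ∪ [4, 5) ∪ [6, 7)

[-14, -9) minus B → [-14, -12).
[-2, 1): fully covered by B → removed.
[3, 5) minus B → [4, 5).
[6, 7): no B overlap → unchanged.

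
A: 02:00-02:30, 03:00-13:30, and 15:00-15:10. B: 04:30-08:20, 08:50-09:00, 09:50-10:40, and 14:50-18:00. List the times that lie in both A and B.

02:00–02:30 falls entirely outside B.
03:00–13:30 overlaps B on 04:30–08:20, 08:50–09:00, 09:50–10:40.
15:00–15:10 overlaps B on 15:00–15:10.

04:30–08:20, 08:50–09:00, 09:50–10:40, 15:00–15:10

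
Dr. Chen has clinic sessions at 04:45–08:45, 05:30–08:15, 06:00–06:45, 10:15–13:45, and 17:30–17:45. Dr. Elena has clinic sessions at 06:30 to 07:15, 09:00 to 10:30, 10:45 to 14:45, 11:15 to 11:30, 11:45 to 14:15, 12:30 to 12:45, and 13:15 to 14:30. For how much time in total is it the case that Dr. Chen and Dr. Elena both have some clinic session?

A, merged: 04:45-08:45, 10:15-13:45, 17:30-17:45.
B, merged: 06:30-07:15, 09:00-10:30, 10:45-14:45.
A ∩ B = 06:30-07:15, 10:15-10:30, 10:45-13:45.
Total: 45 min + 15 min + 3 h = 4 h.

4 h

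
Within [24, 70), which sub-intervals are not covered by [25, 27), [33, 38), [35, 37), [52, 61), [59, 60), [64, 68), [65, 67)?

The merged coverage is [25, 27), [33, 38), [52, 61), [64, 68).
Complement within [24, 70): [24, 25), [27, 33), [38, 52), [61, 64), [68, 70).

[24, 25) ∪ [27, 33) ∪ [38, 52) ∪ [61, 64) ∪ [68, 70)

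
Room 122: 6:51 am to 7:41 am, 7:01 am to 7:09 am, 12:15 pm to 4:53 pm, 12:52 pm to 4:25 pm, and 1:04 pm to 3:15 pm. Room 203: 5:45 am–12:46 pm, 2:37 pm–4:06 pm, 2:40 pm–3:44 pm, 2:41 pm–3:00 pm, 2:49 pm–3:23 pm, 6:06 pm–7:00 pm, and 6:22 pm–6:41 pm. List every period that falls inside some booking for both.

A, merged: 6:51 am–7:41 am, 12:15 pm–4:53 pm.
B, merged: 5:45 am–12:46 pm, 2:37 pm–4:06 pm, 6:06 pm–7:00 pm.
6:51 am–7:41 am ∩ B → 6:51 am–7:41 am.
12:15 pm–4:53 pm ∩ B → 12:15 pm–12:46 pm, 2:37 pm–4:06 pm.

6:51 am–7:41 am, 12:15 pm–12:46 pm, 2:37 pm–4:06 pm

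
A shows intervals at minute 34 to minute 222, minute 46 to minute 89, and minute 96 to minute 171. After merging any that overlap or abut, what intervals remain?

minute 34 to minute 222

minute 46 to minute 89 overlaps/touches minute 34 to minute 222 → extend to minute 34 to minute 222.
minute 96 to minute 171 overlaps/touches minute 34 to minute 222 → extend to minute 34 to minute 222.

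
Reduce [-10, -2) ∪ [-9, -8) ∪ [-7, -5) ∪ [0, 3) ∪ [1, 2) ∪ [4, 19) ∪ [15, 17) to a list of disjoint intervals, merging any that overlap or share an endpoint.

[-9, -8) overlaps/touches [-10, -2) → extend to [-10, -2).
[-7, -5) overlaps/touches [-10, -2) → extend to [-10, -2).
[0, 3) is disjoint → start new block.
[1, 2) overlaps/touches [0, 3) → extend to [0, 3).
[4, 19) is disjoint → start new block.
[15, 17) overlaps/touches [4, 19) → extend to [4, 19).

[-10, -2) ∪ [0, 3) ∪ [4, 19)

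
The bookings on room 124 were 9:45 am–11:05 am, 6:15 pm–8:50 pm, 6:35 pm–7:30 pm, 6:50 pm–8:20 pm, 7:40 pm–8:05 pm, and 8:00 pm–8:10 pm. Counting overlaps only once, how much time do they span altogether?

3 h 55 min

Merged: 9:45 am-11:05 am, 6:15 pm-8:50 pm.
Lengths: 1 h 20 min + 2 h 35 min = 3 h 55 min.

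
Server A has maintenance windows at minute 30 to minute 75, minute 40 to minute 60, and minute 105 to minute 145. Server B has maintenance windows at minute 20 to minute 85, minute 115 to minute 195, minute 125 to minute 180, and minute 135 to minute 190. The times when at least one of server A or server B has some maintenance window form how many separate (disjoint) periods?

2

A, merged: minute 30 to minute 75, minute 105 to minute 145.
B, merged: minute 20 to minute 85, minute 115 to minute 195.
A ∪ B = minute 20 to minute 85, minute 105 to minute 195.
That is 2 disjoint pieces.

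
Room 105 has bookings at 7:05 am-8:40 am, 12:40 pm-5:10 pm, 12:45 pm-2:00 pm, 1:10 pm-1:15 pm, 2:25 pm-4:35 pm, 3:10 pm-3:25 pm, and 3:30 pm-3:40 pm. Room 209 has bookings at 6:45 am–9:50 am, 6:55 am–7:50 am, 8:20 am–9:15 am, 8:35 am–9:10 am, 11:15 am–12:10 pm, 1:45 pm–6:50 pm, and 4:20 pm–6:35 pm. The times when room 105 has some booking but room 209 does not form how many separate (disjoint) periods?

1

A, merged: 7:05 am–8:40 am, 12:40 pm–5:10 pm.
B, merged: 6:45 am–9:50 am, 11:15 am–12:10 pm, 1:45 pm–6:50 pm.
A \ B = 12:40 pm–1:45 pm.
That is 1 disjoint piece.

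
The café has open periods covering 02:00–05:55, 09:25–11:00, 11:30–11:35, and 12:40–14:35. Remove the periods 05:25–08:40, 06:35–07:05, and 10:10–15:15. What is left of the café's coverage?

02:00–05:25, 09:25–10:10

B, merged: 05:25–08:40, 10:10–15:15.
02:00–05:55 with B removed leaves 02:00–05:25.
09:25–11:00 with B removed leaves 09:25–10:10.
11:30–11:35 lies entirely inside B → drops out.
12:40–14:35 lies entirely inside B → drops out.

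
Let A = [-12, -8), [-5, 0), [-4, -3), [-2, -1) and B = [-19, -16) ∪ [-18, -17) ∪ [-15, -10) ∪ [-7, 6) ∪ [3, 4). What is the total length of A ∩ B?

First set merges to [-12, -8), [-5, 0).
Second set merges to [-19, -16), [-15, -10), [-7, 6).
A ∩ B = [-12, -10), [-5, 0).
Total: 2 + 5 = 7.

7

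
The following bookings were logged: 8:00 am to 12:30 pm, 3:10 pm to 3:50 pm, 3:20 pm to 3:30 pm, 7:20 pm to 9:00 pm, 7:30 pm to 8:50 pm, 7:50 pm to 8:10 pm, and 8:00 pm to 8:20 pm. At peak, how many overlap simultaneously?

Sweep endpoints in order; track running count of active intervals.
Peak of 4 reached at 8:00 pm.

4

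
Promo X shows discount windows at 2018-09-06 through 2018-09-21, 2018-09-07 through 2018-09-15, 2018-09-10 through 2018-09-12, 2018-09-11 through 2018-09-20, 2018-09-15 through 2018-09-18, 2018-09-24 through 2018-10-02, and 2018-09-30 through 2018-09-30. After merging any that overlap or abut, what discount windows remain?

2018-09-06 through 2018-09-21, 2018-09-24 through 2018-10-02

2018-09-07 through 2018-09-15 overlaps/touches 2018-09-06 through 2018-09-21 → extend to 2018-09-06 through 2018-09-21.
2018-09-10 through 2018-09-12 overlaps/touches 2018-09-06 through 2018-09-21 → extend to 2018-09-06 through 2018-09-21.
2018-09-11 through 2018-09-20 overlaps/touches 2018-09-06 through 2018-09-21 → extend to 2018-09-06 through 2018-09-21.
2018-09-15 through 2018-09-18 overlaps/touches 2018-09-06 through 2018-09-21 → extend to 2018-09-06 through 2018-09-21.
2018-09-24 through 2018-10-02 is disjoint → start new block.
2018-09-30 through 2018-09-30 overlaps/touches 2018-09-24 through 2018-10-02 → extend to 2018-09-24 through 2018-10-02.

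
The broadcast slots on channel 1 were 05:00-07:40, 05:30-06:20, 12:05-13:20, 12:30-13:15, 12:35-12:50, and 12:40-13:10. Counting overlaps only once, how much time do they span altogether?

Merged: 05:00-07:40, 12:05-13:20.
Lengths: 2 h 40 min + 1 h 15 min = 3 h 55 min.

3 h 55 min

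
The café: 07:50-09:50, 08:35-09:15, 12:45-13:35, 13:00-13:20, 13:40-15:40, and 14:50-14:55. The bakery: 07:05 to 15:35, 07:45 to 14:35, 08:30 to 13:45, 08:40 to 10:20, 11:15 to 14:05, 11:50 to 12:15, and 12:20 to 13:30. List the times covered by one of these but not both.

07:05–07:50, 09:50–12:45, 13:35–13:40, 15:35–15:40

First set merges to 07:50–09:50, 12:45–13:35, 13:40–15:40.
Second set merges to 07:05–15:35.
A \ B = 15:35–15:40.
B \ A = 07:05–07:50, 09:50–12:45, 13:35–13:40.
Union of the two gives the symmetric difference.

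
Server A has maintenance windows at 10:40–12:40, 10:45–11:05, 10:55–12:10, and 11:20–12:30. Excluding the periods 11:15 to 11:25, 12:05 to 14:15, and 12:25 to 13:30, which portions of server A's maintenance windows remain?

A, merged: 10:40–12:40.
B, merged: 11:15–11:25, 12:05–14:15.
10:40–12:40 minus B → 10:40–11:15, 11:25–12:05.

10:40–11:15, 11:25–12:05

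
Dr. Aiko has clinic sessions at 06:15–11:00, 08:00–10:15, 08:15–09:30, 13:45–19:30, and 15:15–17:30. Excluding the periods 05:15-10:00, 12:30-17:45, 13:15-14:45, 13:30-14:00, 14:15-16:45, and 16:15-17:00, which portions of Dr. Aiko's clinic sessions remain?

10:00-11:00, 17:45-19:30

A, merged: 06:15-11:00, 13:45-19:30.
B, merged: 05:15-10:00, 12:30-17:45.
06:15-11:00 with B removed leaves 10:00-11:00.
13:45-19:30 with B removed leaves 17:45-19:30.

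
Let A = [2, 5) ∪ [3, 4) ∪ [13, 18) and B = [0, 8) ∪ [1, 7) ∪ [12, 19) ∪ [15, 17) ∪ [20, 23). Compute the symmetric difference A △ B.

[0, 2) ∪ [5, 8) ∪ [12, 13) ∪ [18, 19) ∪ [20, 23)

A, merged: [2, 5), [13, 18).
B, merged: [0, 8), [12, 19), [20, 23).
A but not B: none.
B but not A: [0, 2), [5, 8), [12, 13), [18, 19), [20, 23).
Combining gives A △ B.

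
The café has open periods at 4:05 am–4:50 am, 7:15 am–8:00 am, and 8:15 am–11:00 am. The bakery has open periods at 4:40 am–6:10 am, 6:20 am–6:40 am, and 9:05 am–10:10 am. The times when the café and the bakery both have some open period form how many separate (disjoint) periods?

2

A ∩ B = 4:40 am–4:50 am, 9:05 am–10:10 am.
That is 2 disjoint pieces.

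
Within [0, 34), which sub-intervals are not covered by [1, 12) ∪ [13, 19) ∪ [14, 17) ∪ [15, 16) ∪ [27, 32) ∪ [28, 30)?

After merging, the occupied span is [1, 12), [13, 19), [27, 32).
Uncovered inside [0, 34): [0, 1), [12, 13), [19, 27), [32, 34).

[0, 1) ∪ [12, 13) ∪ [19, 27) ∪ [32, 34)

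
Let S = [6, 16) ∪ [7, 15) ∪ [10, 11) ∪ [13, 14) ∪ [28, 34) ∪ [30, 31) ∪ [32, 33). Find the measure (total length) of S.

Merged: [6, 16), [28, 34).
Lengths: 10 + 6 = 16.

16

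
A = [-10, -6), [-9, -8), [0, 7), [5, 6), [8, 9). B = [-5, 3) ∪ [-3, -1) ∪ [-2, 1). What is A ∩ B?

Merge the first list: [-10, -6), [0, 7), [8, 9).
Merge the second list: [-5, 3).
[-10, -6): no overlap with the second set.
[0, 7) meets the second set on [0, 3).
[8, 9): no overlap with the second set.

[0, 3)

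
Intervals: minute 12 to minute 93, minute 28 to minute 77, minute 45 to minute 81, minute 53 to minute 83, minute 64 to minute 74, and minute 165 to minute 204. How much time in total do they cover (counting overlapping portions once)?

120 minutes

Merged: minute 12 to minute 93, minute 165 to minute 204.
Lengths: 81 minutes + 39 minutes = 120 minutes.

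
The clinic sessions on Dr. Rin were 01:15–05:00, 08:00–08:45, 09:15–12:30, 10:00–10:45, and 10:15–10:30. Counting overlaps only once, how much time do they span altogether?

Merged: 01:15–05:00, 08:00–08:45, 09:15–12:30.
Lengths: 3 h 45 min + 45 min + 3 h 15 min = 7 h 45 min.

7 h 45 min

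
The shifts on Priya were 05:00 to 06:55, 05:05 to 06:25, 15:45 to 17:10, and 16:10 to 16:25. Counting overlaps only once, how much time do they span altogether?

3 h 20 min

Merged: 05:00–06:55, 15:45–17:10.
Lengths: 1 h 55 min + 1 h 25 min = 3 h 20 min.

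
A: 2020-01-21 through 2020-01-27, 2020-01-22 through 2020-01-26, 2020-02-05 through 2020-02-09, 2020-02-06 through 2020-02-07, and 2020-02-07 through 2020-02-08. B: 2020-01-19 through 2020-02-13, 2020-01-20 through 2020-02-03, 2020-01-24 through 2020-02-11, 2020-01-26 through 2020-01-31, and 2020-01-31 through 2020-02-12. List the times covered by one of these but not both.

2020-01-19 through 2020-01-20, 2020-01-28 through 2020-02-04, 2020-02-10 through 2020-02-13

First set merges to 2020-01-21 through 2020-01-27, 2020-02-05 through 2020-02-09.
Second set merges to 2020-01-19 through 2020-02-13.
Only in the first: none.
Only in the second: 2020-01-19 through 2020-01-20, 2020-01-28 through 2020-02-04, 2020-02-10 through 2020-02-13.
Together these are the periods covered by exactly one.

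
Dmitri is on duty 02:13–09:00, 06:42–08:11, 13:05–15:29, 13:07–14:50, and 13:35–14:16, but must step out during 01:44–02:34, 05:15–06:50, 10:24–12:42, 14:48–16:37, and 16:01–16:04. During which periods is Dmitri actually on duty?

Merge the first list: 02:13–09:00, 13:05–15:29.
Merge the second list: 01:44–02:34, 05:15–06:50, 10:24–12:42, 14:48–16:37.
02:13–09:00 minus B → 02:34–05:15, 06:50–09:00.
13:05–15:29 minus B → 13:05–14:48.

02:34–05:15, 06:50–09:00, 13:05–14:48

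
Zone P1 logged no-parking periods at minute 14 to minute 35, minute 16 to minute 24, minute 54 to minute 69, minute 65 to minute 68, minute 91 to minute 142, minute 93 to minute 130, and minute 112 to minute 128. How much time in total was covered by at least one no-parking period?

87 minutes

Merged: minute 14 to minute 35, minute 54 to minute 69, minute 91 to minute 142.
Lengths: 21 minutes + 15 minutes + 51 minutes = 87 minutes.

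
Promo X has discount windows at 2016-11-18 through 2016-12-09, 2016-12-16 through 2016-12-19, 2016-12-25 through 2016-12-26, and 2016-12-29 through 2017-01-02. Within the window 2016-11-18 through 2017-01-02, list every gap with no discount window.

2016-12-10 through 2016-12-15, 2016-12-20 through 2016-12-24, 2016-12-27 through 2016-12-28

After merging, the occupied span is 2016-11-18 through 2016-12-09, 2016-12-16 through 2016-12-19, 2016-12-25 through 2016-12-26, 2016-12-29 through 2017-01-02.
Uncovered inside 2016-11-18 through 2017-01-02: 2016-12-10 through 2016-12-15, 2016-12-20 through 2016-12-24, 2016-12-27 through 2016-12-28.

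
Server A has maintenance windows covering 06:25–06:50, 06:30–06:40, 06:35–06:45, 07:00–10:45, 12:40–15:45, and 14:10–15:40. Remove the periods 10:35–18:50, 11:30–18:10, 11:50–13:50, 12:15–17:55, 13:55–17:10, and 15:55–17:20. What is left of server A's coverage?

06:25-06:50, 07:00-10:35

First set merges to 06:25-06:50, 07:00-10:45, 12:40-15:45.
Second set merges to 10:35-18:50.
06:25-06:50: no B overlap → unchanged.
07:00-10:45 minus B → 07:00-10:35.
12:40-15:45: fully covered by B → removed.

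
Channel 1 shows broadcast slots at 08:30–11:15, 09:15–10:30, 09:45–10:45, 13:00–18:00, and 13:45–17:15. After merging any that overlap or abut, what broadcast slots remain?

09:15-10:30 overlaps/touches 08:30-11:15 → extend to 08:30-11:15.
09:45-10:45 overlaps/touches 08:30-11:15 → extend to 08:30-11:15.
13:00-18:00 is disjoint → start new block.
13:45-17:15 overlaps/touches 13:00-18:00 → extend to 13:00-18:00.

08:30-11:15, 13:00-18:00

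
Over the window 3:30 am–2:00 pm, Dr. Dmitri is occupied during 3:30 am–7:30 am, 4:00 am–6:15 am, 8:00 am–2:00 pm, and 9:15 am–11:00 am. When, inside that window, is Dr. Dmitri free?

The merged coverage is 3:30 am–7:30 am, 8:00 am–2:00 pm.
Uncovered inside 3:30 am–2:00 pm: 7:30 am–8:00 am.

7:30 am–8:00 am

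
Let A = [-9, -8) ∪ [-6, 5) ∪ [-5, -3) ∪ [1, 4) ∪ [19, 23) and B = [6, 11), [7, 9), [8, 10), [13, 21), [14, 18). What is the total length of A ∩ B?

A, merged: [-9, -8), [-6, 5), [19, 23).
B, merged: [6, 11), [13, 21).
A ∩ B = [19, 21).
Total: 2.

2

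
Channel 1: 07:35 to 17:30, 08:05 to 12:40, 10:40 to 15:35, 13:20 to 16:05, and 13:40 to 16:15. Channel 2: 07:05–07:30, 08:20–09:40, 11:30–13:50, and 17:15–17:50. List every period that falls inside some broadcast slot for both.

First set merges to 07:35–17:30.
07:35–17:30 ∩ B → 08:20–09:40, 11:30–13:50, 17:15–17:30.

08:20–09:40, 11:30–13:50, 17:15–17:30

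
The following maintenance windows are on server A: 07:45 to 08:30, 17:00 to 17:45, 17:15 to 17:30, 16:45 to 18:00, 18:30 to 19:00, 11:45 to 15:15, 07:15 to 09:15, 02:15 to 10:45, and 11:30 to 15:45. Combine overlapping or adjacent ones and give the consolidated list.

Sort by start: 02:15–10:45, 07:15–09:15, 07:45–08:30, 11:30–15:45, 11:45–15:15, 16:45–18:00, 17:00–17:45, 17:15–17:30, 18:30–19:00.
07:15–09:15 overlaps/touches 02:15–10:45 → extend to 02:15–10:45.
07:45–08:30 overlaps/touches 02:15–10:45 → extend to 02:15–10:45.
11:30–15:45 is disjoint → start new block.
11:45–15:15 overlaps/touches 11:30–15:45 → extend to 11:30–15:45.
16:45–18:00 is disjoint → start new block.
17:00–17:45 overlaps/touches 16:45–18:00 → extend to 16:45–18:00.
17:15–17:30 overlaps/touches 16:45–18:00 → extend to 16:45–18:00.
18:30–19:00 is disjoint → start new block.

02:15–10:45, 11:30–15:45, 16:45–18:00, 18:30–19:00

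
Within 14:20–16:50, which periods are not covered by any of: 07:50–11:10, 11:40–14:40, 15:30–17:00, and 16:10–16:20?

14:40-15:30

After merging, the occupied span is 07:50-11:10, 11:40-14:40, 15:30-17:00.
Gaps within 14:20-16:50: 14:40-15:30.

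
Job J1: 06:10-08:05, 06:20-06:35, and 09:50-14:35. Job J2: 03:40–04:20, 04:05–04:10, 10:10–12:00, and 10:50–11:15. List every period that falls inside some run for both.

10:10–12:00

First set merges to 06:10–08:05, 09:50–14:35.
Second set merges to 03:40–04:20, 10:10–12:00.
06:10–08:05 falls entirely outside B.
09:50–14:35 overlaps B on 10:10–12:00.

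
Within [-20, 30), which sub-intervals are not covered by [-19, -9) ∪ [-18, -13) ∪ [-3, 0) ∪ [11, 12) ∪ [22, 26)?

After merging, the occupied span is [-19, -9), [-3, 0), [11, 12), [22, 26).
Gaps within [-20, 30): [-20, -19), [-9, -3), [0, 11), [12, 22), [26, 30).

[-20, -19) ∪ [-9, -3) ∪ [0, 11) ∪ [12, 22) ∪ [26, 30)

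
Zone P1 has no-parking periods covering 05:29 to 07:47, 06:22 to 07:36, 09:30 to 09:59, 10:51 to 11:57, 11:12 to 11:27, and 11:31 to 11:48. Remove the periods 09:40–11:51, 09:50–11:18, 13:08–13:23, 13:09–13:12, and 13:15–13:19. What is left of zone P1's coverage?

A, merged: 05:29–07:47, 09:30–09:59, 10:51–11:57.
B, merged: 09:40–11:51, 13:08–13:23.
05:29–07:47: nothing removed.
09:30–09:59 \ B = 09:30–09:40.
10:51–11:57 \ B = 11:51–11:57.

05:29–07:47, 09:30–09:40, 11:51–11:57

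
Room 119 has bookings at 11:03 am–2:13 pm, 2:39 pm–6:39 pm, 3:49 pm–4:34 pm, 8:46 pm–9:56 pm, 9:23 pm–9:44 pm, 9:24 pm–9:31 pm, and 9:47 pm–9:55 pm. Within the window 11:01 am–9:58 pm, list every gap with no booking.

The merged coverage is 11:03 am–2:13 pm, 2:39 pm–6:39 pm, 8:46 pm–9:56 pm.
Uncovered inside 11:01 am–9:58 pm: 11:01 am–11:03 am, 2:13 pm–2:39 pm, 6:39 pm–8:46 pm, 9:56 pm–9:58 pm.

11:01 am–11:03 am, 2:13 pm–2:39 pm, 6:39 pm–8:46 pm, 9:56 pm–9:58 pm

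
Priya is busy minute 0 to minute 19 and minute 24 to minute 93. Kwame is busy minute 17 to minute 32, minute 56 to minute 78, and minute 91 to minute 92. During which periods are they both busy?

minute 17 to minute 19, minute 24 to minute 32, minute 56 to minute 78, minute 91 to minute 92

minute 0 to minute 19 ∩ B → minute 17 to minute 19.
minute 24 to minute 93 ∩ B → minute 24 to minute 32, minute 56 to minute 78, minute 91 to minute 92.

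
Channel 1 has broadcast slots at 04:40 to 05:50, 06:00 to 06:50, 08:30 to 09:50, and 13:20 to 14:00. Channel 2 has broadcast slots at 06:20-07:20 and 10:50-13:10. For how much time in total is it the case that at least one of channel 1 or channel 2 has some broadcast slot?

6 h 50 min

A ∪ B = 04:40–05:50, 06:00–07:20, 08:30–09:50, 10:50–13:10, 13:20–14:00.
Total: 1 h 10 min + 1 h 20 min + 1 h 20 min + 2 h 20 min + 40 min = 6 h 50 min.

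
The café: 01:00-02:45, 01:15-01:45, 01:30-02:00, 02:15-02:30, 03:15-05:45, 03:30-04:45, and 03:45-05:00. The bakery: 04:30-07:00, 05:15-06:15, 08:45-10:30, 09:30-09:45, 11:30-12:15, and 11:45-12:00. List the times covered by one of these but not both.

Merge the first list: 01:00–02:45, 03:15–05:45.
Merge the second list: 04:30–07:00, 08:45–10:30, 11:30–12:15.
Only in the first: 01:00–02:45, 03:15–04:30.
Only in the second: 05:45–07:00, 08:45–10:30, 11:30–12:15.
Together these are the periods covered by exactly one.

01:00–02:45, 03:15–04:30, 05:45–07:00, 08:45–10:30, 11:30–12:15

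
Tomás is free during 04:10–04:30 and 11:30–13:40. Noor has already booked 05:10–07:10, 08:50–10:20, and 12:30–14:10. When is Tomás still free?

04:10–04:30, 11:30–12:30

04:10–04:30: no B overlap → unchanged.
11:30–13:40 minus B → 11:30–12:30.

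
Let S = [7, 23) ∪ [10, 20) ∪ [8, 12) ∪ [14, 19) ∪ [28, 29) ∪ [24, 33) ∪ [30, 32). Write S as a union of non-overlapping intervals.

Sort by start: [7, 23), [8, 12), [10, 20), [14, 19), [24, 33), [28, 29), [30, 32).
[8, 12) overlaps/touches [7, 23) → extend to [7, 23).
[10, 20) overlaps/touches [7, 23) → extend to [7, 23).
[14, 19) overlaps/touches [7, 23) → extend to [7, 23).
[24, 33) is disjoint → start new block.
[28, 29) overlaps/touches [24, 33) → extend to [24, 33).
[30, 32) overlaps/touches [24, 33) → extend to [24, 33).

[7, 23) ∪ [24, 33)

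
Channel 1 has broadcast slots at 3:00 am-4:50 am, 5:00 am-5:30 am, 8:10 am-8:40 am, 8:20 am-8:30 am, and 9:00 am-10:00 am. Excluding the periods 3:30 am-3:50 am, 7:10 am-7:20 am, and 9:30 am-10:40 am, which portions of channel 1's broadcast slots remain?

3:00 am–3:30 am, 3:50 am–4:50 am, 5:00 am–5:30 am, 8:10 am–8:40 am, 9:00 am–9:30 am

First set merges to 3:00 am–4:50 am, 5:00 am–5:30 am, 8:10 am–8:40 am, 9:00 am–10:00 am.
3:00 am–4:50 am \ B = 3:00 am–3:30 am, 3:50 am–4:50 am.
5:00 am–5:30 am: nothing removed.
8:10 am–8:40 am: nothing removed.
9:00 am–10:00 am \ B = 9:00 am–9:30 am.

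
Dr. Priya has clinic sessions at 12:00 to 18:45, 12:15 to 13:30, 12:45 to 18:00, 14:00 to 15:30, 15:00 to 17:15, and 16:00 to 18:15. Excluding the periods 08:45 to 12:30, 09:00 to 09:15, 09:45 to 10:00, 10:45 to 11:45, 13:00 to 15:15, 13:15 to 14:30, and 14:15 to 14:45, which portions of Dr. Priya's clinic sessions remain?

12:30–13:00, 15:15–18:45

Merge the first list: 12:00–18:45.
Merge the second list: 08:45–12:30, 13:00–15:15.
12:00–18:45 minus B → 12:30–13:00, 15:15–18:45.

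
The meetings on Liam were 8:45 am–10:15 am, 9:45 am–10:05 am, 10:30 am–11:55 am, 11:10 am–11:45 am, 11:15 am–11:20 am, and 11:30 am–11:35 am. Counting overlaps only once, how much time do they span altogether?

2 h 55 min

Merged: 8:45 am–10:15 am, 10:30 am–11:55 am.
Lengths: 1 h 30 min + 1 h 25 min = 2 h 55 min.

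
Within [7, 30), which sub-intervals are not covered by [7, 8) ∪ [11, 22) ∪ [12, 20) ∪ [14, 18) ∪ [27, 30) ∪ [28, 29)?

Covered (merged): [7, 8), [11, 22), [27, 30).
Gaps within [7, 30): [8, 11), [22, 27).

[8, 11) ∪ [22, 27)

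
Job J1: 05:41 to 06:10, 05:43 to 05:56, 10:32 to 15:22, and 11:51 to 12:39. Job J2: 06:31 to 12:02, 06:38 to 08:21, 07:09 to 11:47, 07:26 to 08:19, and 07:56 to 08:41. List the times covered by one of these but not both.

Merge the first list: 05:41-06:10, 10:32-15:22.
Merge the second list: 06:31-12:02.
A but not B: 05:41-06:10, 12:02-15:22.
B but not A: 06:31-10:32.
Combining gives A △ B.

05:41-06:10, 06:31-10:32, 12:02-15:22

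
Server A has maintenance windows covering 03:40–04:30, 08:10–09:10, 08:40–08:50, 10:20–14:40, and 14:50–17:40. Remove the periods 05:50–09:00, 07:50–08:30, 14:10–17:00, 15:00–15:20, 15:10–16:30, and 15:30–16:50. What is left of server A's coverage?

First set merges to 03:40–04:30, 08:10–09:10, 10:20–14:40, 14:50–17:40.
Second set merges to 05:50–09:00, 14:10–17:00.
03:40–04:30: nothing removed.
08:10–09:10 \ B = 09:00–09:10.
10:20–14:40 \ B = 10:20–14:10.
14:50–17:40 \ B = 17:00–17:40.

03:40–04:30, 09:00–09:10, 10:20–14:10, 17:00–17:40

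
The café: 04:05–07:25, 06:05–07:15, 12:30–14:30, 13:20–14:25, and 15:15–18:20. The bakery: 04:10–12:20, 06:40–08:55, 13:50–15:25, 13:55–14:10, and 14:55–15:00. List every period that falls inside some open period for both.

First set merges to 04:05-07:25, 12:30-14:30, 15:15-18:20.
Second set merges to 04:10-12:20, 13:50-15:25.
04:05-07:25 ∩ B → 04:10-07:25.
12:30-14:30 ∩ B → 13:50-14:30.
15:15-18:20 ∩ B → 15:15-15:25.

04:10-07:25, 13:50-14:30, 15:15-15:25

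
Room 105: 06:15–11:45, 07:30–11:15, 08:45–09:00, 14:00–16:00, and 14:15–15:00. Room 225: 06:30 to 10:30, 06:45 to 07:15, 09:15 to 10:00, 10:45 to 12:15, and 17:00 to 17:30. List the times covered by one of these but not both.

06:15–06:30, 10:30–10:45, 11:45–12:15, 14:00–16:00, 17:00–17:30

A, merged: 06:15–11:45, 14:00–16:00.
B, merged: 06:30–10:30, 10:45–12:15, 17:00–17:30.
A \ B = 06:15–06:30, 10:30–10:45, 14:00–16:00.
B \ A = 11:45–12:15, 17:00–17:30.
Union of the two gives the symmetric difference.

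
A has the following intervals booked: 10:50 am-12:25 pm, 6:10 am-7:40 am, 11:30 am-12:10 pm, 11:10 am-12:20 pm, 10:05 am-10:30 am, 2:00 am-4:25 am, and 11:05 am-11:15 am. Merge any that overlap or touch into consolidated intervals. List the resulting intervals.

Sort by start: 2:00 am–4:25 am, 6:10 am–7:40 am, 10:05 am–10:30 am, 10:50 am–12:25 pm, 11:05 am–11:15 am, 11:10 am–12:20 pm, 11:30 am–12:10 pm.
6:10 am–7:40 am is disjoint → start new block.
10:05 am–10:30 am is disjoint → start new block.
10:50 am–12:25 pm is disjoint → start new block.
11:05 am–11:15 am overlaps/touches 10:50 am–12:25 pm → extend to 10:50 am–12:25 pm.
11:10 am–12:20 pm overlaps/touches 10:50 am–12:25 pm → extend to 10:50 am–12:25 pm.
11:30 am–12:10 pm overlaps/touches 10:50 am–12:25 pm → extend to 10:50 am–12:25 pm.

2:00 am–4:25 am, 6:10 am–7:40 am, 10:05 am–10:30 am, 10:50 am–12:25 pm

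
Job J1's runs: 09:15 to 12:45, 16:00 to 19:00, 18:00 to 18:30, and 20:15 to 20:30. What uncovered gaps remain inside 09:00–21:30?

Covered (merged): 09:15–12:45, 16:00–19:00, 20:15–20:30.
Complement within 09:00–21:30: 09:00–09:15, 12:45–16:00, 19:00–20:15, 20:30–21:30.

09:00–09:15, 12:45–16:00, 19:00–20:15, 20:30–21:30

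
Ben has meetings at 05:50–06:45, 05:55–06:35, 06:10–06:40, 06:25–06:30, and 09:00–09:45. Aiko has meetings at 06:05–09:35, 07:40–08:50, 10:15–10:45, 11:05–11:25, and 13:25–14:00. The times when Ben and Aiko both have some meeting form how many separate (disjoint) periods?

2

Merge the first list: 05:50-06:45, 09:00-09:45.
Merge the second list: 06:05-09:35, 10:15-10:45, 11:05-11:25, 13:25-14:00.
A ∩ B = 06:05-06:45, 09:00-09:35.
That is 2 disjoint pieces.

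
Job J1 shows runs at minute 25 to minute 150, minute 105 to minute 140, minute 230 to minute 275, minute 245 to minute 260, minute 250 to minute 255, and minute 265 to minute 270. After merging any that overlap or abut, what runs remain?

minute 105 to minute 140 overlaps/touches minute 25 to minute 150 → extend to minute 25 to minute 150.
minute 230 to minute 275 is disjoint → start new block.
minute 245 to minute 260 overlaps/touches minute 230 to minute 275 → extend to minute 230 to minute 275.
minute 250 to minute 255 overlaps/touches minute 230 to minute 275 → extend to minute 230 to minute 275.
minute 265 to minute 270 overlaps/touches minute 230 to minute 275 → extend to minute 230 to minute 275.

minute 25 to minute 150, minute 230 to minute 275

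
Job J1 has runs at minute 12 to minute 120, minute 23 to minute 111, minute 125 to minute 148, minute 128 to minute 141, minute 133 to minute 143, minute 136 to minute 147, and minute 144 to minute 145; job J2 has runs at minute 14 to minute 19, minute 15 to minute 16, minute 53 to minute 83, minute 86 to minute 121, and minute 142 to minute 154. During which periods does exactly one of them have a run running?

minute 12 to minute 14, minute 19 to minute 53, minute 83 to minute 86, minute 120 to minute 121, minute 125 to minute 142, minute 148 to minute 154

Merge the first list: minute 12 to minute 120, minute 125 to minute 148.
Merge the second list: minute 14 to minute 19, minute 53 to minute 83, minute 86 to minute 121, minute 142 to minute 154.
A but not B: minute 12 to minute 14, minute 19 to minute 53, minute 83 to minute 86, minute 125 to minute 142.
B but not A: minute 120 to minute 121, minute 148 to minute 154.
Combining gives A △ B.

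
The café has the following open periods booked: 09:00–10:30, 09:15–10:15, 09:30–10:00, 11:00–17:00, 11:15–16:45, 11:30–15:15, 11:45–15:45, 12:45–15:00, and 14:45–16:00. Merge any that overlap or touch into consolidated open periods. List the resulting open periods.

09:00-10:30, 11:00-17:00

09:15-10:15 overlaps/touches 09:00-10:30 → extend to 09:00-10:30.
09:30-10:00 overlaps/touches 09:00-10:30 → extend to 09:00-10:30.
11:00-17:00 is disjoint → start new block.
11:15-16:45 overlaps/touches 11:00-17:00 → extend to 11:00-17:00.
11:30-15:15 overlaps/touches 11:00-17:00 → extend to 11:00-17:00.
11:45-15:45 overlaps/touches 11:00-17:00 → extend to 11:00-17:00.
12:45-15:00 overlaps/touches 11:00-17:00 → extend to 11:00-17:00.
14:45-16:00 overlaps/touches 11:00-17:00 → extend to 11:00-17:00.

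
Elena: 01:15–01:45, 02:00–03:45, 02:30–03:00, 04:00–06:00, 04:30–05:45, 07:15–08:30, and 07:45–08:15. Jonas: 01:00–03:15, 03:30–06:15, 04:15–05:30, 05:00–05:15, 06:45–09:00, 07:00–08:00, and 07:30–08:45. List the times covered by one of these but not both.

01:00–01:15, 01:45–02:00, 03:15–03:30, 03:45–04:00, 06:00–06:15, 06:45–07:15, 08:30–09:00

A, merged: 01:15–01:45, 02:00–03:45, 04:00–06:00, 07:15–08:30.
B, merged: 01:00–03:15, 03:30–06:15, 06:45–09:00.
Only in the first: 03:15–03:30.
Only in the second: 01:00–01:15, 01:45–02:00, 03:45–04:00, 06:00–06:15, 06:45–07:15, 08:30–09:00.
Together these are the periods covered by exactly one.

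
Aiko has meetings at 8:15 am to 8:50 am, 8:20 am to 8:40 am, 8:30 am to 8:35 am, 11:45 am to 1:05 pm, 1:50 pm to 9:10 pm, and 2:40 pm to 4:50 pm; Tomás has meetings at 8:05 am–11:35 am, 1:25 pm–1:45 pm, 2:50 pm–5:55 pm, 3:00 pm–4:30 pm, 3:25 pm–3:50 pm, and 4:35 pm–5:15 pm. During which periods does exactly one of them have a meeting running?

8:05 am–8:15 am, 8:50 am–11:35 am, 11:45 am–1:05 pm, 1:25 pm–1:45 pm, 1:50 pm–2:50 pm, 5:55 pm–9:10 pm

First set merges to 8:15 am–8:50 am, 11:45 am–1:05 pm, 1:50 pm–9:10 pm.
Second set merges to 8:05 am–11:35 am, 1:25 pm–1:45 pm, 2:50 pm–5:55 pm.
A \ B = 11:45 am–1:05 pm, 1:50 pm–2:50 pm, 5:55 pm–9:10 pm.
B \ A = 8:05 am–8:15 am, 8:50 am–11:35 am, 1:25 pm–1:45 pm.
Union of the two gives the symmetric difference.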